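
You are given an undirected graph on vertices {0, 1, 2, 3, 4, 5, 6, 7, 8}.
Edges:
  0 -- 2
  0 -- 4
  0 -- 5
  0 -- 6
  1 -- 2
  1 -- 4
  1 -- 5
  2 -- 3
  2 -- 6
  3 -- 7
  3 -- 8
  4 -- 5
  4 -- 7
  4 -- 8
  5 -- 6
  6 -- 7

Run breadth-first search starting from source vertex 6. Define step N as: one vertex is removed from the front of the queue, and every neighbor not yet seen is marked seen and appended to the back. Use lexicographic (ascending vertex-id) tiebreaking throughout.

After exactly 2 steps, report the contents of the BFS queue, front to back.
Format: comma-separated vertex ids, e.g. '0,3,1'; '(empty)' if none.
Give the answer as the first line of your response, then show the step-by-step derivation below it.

2,5,7,4

step 1: dequeue 6; queue=[0,2,5,7]; order=6
step 2: dequeue 0; queue=[2,5,7,4]; order=6,0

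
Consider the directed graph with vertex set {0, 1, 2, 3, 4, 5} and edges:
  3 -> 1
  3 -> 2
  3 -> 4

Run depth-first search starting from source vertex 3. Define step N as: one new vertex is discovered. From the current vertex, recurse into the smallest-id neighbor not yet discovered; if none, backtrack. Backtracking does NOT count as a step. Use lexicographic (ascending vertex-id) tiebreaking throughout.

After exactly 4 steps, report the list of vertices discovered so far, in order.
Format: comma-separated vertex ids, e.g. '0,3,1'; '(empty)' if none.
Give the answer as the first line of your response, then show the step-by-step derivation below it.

3,1,2,4

step 1: discover 3; path=3; order=3
step 2: discover 1; path=3>1; order=3,1
step 3: discover 2; path=3>2; order=3,1,2
step 4: discover 4; path=3>4; order=3,1,2,4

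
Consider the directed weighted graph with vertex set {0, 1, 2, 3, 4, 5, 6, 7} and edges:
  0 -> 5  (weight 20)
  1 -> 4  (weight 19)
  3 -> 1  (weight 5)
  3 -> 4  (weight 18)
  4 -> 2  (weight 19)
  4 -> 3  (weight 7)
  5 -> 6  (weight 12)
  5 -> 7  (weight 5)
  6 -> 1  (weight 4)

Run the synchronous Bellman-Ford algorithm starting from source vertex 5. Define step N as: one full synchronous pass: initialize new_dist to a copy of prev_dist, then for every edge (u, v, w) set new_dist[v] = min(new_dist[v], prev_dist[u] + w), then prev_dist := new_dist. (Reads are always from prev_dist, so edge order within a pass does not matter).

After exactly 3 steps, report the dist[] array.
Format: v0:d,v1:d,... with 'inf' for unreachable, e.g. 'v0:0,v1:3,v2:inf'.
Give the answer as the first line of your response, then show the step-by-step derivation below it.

v0:inf,v1:16,v2:inf,v3:inf,v4:35,v5:0,v6:12,v7:5

step 1: dist = v0:inf,v1:inf,v2:inf,v3:inf,v4:inf,v5:0,v6:12,v7:5
step 2: dist = v0:inf,v1:16,v2:inf,v3:inf,v4:inf,v5:0,v6:12,v7:5
step 3: dist = v0:inf,v1:16,v2:inf,v3:inf,v4:35,v5:0,v6:12,v7:5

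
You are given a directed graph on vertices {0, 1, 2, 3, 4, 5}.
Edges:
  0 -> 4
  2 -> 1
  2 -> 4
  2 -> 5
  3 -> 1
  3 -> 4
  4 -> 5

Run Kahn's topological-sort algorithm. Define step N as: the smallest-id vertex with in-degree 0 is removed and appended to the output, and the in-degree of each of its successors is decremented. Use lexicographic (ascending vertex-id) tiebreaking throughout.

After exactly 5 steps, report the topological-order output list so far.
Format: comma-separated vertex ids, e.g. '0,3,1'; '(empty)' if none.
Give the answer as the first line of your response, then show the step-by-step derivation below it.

0,2,3,1,4

step 1: output 0; order=[0]; indeg=(0,2,0,0,2,2)
step 2: output 2; order=[0,2]; indeg=(0,1,0,0,1,1)
step 3: output 3; order=[0,2,3]; indeg=(0,0,0,0,0,1)
step 4: output 1; order=[0,2,3,1]; indeg=(0,0,0,0,0,1)
step 5: output 4; order=[0,2,3,1,4]; indeg=(0,0,0,0,0,0)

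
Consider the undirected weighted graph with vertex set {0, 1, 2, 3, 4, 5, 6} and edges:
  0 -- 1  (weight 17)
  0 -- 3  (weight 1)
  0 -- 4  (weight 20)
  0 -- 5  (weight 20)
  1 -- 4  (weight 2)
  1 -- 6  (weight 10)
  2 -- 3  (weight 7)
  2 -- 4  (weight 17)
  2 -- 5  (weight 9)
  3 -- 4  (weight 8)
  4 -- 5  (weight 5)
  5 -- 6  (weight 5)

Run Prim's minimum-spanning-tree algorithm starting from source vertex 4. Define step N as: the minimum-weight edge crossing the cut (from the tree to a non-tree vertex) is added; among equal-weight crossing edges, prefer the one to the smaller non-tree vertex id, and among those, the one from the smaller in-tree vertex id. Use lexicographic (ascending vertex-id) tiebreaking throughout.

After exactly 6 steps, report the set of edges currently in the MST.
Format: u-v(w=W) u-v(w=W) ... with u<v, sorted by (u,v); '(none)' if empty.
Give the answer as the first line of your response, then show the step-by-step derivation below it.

0-3(w=1) 1-4(w=2) 2-3(w=7) 3-4(w=8) 4-5(w=5) 5-6(w=5)

step 1: add edge 1-4 (w=2); MST = {1-4(w=2)}
step 2: add edge 4-5 (w=5); MST = {1-4(w=2) 4-5(w=5)}
step 3: add edge 5-6 (w=5); MST = {1-4(w=2) 4-5(w=5) 5-6(w=5)}
step 4: add edge 3-4 (w=8); MST = {1-4(w=2) 3-4(w=8) 4-5(w=5) 5-6(w=5)}
step 5: add edge 0-3 (w=1); MST = {0-3(w=1) 1-4(w=2) 3-4(w=8) 4-5(w=5) 5-6(w=5)}
step 6: add edge 2-3 (w=7); MST = {0-3(w=1) 1-4(w=2) 2-3(w=7) 3-4(w=8) 4-5(w=5) 5-6(w=5)}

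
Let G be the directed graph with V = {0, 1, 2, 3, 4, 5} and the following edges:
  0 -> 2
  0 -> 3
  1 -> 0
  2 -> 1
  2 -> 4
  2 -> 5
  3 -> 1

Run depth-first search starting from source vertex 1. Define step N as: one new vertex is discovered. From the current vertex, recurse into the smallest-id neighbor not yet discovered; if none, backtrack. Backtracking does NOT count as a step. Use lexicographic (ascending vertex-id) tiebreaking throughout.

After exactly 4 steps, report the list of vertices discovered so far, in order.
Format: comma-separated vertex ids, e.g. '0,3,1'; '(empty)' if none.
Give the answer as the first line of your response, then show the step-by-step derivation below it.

1,0,2,4

step 1: discover 1; path=1; order=1
step 2: discover 0; path=1>0; order=1,0
step 3: discover 2; path=1>0>2; order=1,0,2
step 4: discover 4; path=1>0>2>4; order=1,0,2,4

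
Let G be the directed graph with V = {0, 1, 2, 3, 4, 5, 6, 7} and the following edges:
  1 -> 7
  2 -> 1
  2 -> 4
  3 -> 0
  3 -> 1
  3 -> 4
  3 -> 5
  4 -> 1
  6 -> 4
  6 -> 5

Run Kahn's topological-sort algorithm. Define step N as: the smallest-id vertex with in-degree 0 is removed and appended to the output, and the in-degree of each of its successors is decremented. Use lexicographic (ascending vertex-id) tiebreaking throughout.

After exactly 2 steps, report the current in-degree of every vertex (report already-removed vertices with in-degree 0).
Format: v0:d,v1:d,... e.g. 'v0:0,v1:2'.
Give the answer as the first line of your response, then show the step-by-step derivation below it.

v0:0,v1:1,v2:0,v3:0,v4:1,v5:1,v6:0,v7:1

step 1: output 2; order=[2]; indeg=(1,2,0,0,2,2,0,1)
step 2: output 3; order=[2,3]; indeg=(0,1,0,0,1,1,0,1)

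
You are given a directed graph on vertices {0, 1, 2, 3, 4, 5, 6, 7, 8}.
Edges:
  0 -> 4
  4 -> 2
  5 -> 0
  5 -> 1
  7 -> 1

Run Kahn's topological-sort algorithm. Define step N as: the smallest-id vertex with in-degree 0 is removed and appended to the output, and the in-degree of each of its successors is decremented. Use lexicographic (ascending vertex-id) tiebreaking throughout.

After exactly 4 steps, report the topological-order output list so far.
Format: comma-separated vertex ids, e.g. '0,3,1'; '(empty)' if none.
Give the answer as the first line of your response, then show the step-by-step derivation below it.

3,5,0,4

step 1: output 3; order=[3]; indeg=(1,2,1,0,1,0,0,0,0)
step 2: output 5; order=[3,5]; indeg=(0,1,1,0,1,0,0,0,0)
step 3: output 0; order=[3,5,0]; indeg=(0,1,1,0,0,0,0,0,0)
step 4: output 4; order=[3,5,0,4]; indeg=(0,1,0,0,0,0,0,0,0)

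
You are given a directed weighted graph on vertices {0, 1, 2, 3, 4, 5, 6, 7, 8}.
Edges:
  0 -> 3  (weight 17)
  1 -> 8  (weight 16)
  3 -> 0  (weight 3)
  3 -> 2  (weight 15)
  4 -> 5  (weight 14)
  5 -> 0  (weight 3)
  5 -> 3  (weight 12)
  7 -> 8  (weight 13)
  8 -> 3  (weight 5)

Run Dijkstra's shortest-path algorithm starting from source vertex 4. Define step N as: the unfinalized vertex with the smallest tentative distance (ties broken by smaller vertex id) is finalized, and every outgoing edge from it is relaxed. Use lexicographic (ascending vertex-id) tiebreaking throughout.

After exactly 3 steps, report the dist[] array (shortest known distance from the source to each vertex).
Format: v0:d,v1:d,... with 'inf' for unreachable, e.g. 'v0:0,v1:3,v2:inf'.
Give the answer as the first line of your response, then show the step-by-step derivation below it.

v0:17,v1:inf,v2:inf,v3:26,v4:0,v5:14,v6:inf,v7:inf,v8:inf

step 1: dist = v0:inf,v1:inf,v2:inf,v3:inf,v4:0,v5:14,v6:inf,v7:inf,v8:inf
step 2: dist = v0:17,v1:inf,v2:inf,v3:26,v4:0,v5:14,v6:inf,v7:inf,v8:inf
step 3: dist = v0:17,v1:inf,v2:inf,v3:26,v4:0,v5:14,v6:inf,v7:inf,v8:inf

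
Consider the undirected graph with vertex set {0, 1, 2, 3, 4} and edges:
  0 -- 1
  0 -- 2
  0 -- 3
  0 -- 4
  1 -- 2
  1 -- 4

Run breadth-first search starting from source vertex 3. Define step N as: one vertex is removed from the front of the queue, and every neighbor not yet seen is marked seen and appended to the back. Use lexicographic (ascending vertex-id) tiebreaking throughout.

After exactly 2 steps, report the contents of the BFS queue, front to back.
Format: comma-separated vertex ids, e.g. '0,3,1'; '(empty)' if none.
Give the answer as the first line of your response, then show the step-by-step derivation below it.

1,2,4

step 1: dequeue 3; queue=[0]; order=3
step 2: dequeue 0; queue=[1,2,4]; order=3,0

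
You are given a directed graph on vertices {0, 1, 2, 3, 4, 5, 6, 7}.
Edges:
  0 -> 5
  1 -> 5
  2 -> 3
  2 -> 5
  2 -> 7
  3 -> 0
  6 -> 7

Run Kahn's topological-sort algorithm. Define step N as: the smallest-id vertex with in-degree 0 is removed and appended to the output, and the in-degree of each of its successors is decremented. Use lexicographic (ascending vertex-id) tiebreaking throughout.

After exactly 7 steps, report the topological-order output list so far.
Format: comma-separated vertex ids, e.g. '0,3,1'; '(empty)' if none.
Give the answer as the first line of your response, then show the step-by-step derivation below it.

1,2,3,0,4,5,6

step 1: output 1; order=[1]; indeg=(1,0,0,1,0,2,0,2)
step 2: output 2; order=[1,2]; indeg=(1,0,0,0,0,1,0,1)
step 3: output 3; order=[1,2,3]; indeg=(0,0,0,0,0,1,0,1)
step 4: output 0; order=[1,2,3,0]; indeg=(0,0,0,0,0,0,0,1)
step 5: output 4; order=[1,2,3,0,4]; indeg=(0,0,0,0,0,0,0,1)
step 6: output 5; order=[1,2,3,0,4,5]; indeg=(0,0,0,0,0,0,0,1)
step 7: output 6; order=[1,2,3,0,4,5,6]; indeg=(0,0,0,0,0,0,0,0)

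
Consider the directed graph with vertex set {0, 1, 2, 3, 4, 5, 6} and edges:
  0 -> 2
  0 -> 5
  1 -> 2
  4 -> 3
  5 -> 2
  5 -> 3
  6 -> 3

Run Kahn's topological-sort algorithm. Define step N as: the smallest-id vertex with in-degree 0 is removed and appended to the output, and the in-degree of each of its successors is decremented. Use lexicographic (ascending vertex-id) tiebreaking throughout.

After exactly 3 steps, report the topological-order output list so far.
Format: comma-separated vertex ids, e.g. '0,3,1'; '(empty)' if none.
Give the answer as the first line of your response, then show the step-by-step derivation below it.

0,1,4

step 1: output 0; order=[0]; indeg=(0,0,2,3,0,0,0)
step 2: output 1; order=[0,1]; indeg=(0,0,1,3,0,0,0)
step 3: output 4; order=[0,1,4]; indeg=(0,0,1,2,0,0,0)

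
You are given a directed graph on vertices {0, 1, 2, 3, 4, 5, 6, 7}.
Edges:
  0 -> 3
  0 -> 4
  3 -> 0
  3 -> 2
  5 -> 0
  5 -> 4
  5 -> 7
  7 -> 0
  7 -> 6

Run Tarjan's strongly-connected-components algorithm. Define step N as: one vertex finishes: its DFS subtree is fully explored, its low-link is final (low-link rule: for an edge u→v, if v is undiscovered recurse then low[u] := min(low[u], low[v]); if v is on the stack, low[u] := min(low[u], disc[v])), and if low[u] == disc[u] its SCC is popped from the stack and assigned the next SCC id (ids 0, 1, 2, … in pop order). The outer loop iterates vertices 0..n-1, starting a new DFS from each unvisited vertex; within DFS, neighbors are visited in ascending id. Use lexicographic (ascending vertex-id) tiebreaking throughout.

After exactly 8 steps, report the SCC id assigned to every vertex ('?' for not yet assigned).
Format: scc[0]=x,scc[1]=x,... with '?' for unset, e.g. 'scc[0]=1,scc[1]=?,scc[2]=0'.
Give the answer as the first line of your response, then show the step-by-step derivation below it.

scc[0]=2,scc[1]=3,scc[2]=0,scc[3]=2,scc[4]=1,scc[5]=6,scc[6]=4,scc[7]=5

step 1: low=(low[0]=0,low[1]=?,low[2]=2,low[3]=0,low[4]=?,low[5]=?,low[6]=?,low[7]=?); scc=(scc[0]=?,scc[1]=?,scc[2]=0,scc[3]=?,scc[4]=?,scc[5]=?,scc[6]=?,scc[7]=?)
step 2: low=(low[0]=0,low[1]=?,low[2]=2,low[3]=0,low[4]=?,low[5]=?,low[6]=?,low[7]=?); scc=(scc[0]=?,scc[1]=?,scc[2]=0,scc[3]=?,scc[4]=?,scc[5]=?,scc[6]=?,scc[7]=?)
step 3: low=(low[0]=0,low[1]=?,low[2]=2,low[3]=0,low[4]=3,low[5]=?,low[6]=?,low[7]=?); scc=(scc[0]=?,scc[1]=?,scc[2]=0,scc[3]=?,scc[4]=1,scc[5]=?,scc[6]=?,scc[7]=?)
step 4: low=(low[0]=0,low[1]=?,low[2]=2,low[3]=0,low[4]=3,low[5]=?,low[6]=?,low[7]=?); scc=(scc[0]=2,scc[1]=?,scc[2]=0,scc[3]=2,scc[4]=1,scc[5]=?,scc[6]=?,scc[7]=?)
step 5: low=(low[0]=0,low[1]=4,low[2]=2,low[3]=0,low[4]=3,low[5]=?,low[6]=?,low[7]=?); scc=(scc[0]=2,scc[1]=3,scc[2]=0,scc[3]=2,scc[4]=1,scc[5]=?,scc[6]=?,scc[7]=?)
step 6: low=(low[0]=0,low[1]=4,low[2]=2,low[3]=0,low[4]=3,low[5]=5,low[6]=7,low[7]=6); scc=(scc[0]=2,scc[1]=3,scc[2]=0,scc[3]=2,scc[4]=1,scc[5]=?,scc[6]=4,scc[7]=?)
step 7: low=(low[0]=0,low[1]=4,low[2]=2,low[3]=0,low[4]=3,low[5]=5,low[6]=7,low[7]=6); scc=(scc[0]=2,scc[1]=3,scc[2]=0,scc[3]=2,scc[4]=1,scc[5]=?,scc[6]=4,scc[7]=5)
step 8: low=(low[0]=0,low[1]=4,low[2]=2,low[3]=0,low[4]=3,low[5]=5,low[6]=7,low[7]=6); scc=(scc[0]=2,scc[1]=3,scc[2]=0,scc[3]=2,scc[4]=1,scc[5]=6,scc[6]=4,scc[7]=5)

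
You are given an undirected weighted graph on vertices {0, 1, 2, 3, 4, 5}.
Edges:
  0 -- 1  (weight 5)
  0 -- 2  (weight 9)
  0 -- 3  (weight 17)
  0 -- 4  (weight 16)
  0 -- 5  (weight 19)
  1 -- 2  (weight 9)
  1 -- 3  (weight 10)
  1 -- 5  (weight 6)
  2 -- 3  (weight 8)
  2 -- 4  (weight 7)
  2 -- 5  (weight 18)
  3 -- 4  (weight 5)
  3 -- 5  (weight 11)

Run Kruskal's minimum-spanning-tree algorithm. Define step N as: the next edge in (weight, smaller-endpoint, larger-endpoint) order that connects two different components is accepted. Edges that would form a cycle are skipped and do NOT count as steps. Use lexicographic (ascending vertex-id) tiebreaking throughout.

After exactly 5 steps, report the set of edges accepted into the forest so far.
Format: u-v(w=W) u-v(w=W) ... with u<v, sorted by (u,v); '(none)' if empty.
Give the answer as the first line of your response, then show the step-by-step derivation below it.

0-1(w=5) 0-2(w=9) 1-5(w=6) 2-4(w=7) 3-4(w=5)

step 1: add edge 0-1 (w=5); MST = {0-1(w=5)}
step 2: add edge 3-4 (w=5); MST = {0-1(w=5) 3-4(w=5)}
step 3: add edge 1-5 (w=6); MST = {0-1(w=5) 1-5(w=6) 3-4(w=5)}
step 4: add edge 2-4 (w=7); MST = {0-1(w=5) 1-5(w=6) 2-4(w=7) 3-4(w=5)}
step 5: add edge 0-2 (w=9); MST = {0-1(w=5) 0-2(w=9) 1-5(w=6) 2-4(w=7) 3-4(w=5)}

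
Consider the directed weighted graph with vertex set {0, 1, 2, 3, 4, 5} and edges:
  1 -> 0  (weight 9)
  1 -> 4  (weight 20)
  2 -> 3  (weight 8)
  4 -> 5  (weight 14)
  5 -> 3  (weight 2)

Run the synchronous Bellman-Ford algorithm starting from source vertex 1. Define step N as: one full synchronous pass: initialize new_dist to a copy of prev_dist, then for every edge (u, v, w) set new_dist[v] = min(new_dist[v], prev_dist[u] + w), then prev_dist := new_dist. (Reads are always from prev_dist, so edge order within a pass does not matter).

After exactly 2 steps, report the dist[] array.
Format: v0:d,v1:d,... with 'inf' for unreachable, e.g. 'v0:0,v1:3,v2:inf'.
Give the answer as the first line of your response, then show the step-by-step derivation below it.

v0:9,v1:0,v2:inf,v3:inf,v4:20,v5:34

step 1: dist = v0:9,v1:0,v2:inf,v3:inf,v4:20,v5:inf
step 2: dist = v0:9,v1:0,v2:inf,v3:inf,v4:20,v5:34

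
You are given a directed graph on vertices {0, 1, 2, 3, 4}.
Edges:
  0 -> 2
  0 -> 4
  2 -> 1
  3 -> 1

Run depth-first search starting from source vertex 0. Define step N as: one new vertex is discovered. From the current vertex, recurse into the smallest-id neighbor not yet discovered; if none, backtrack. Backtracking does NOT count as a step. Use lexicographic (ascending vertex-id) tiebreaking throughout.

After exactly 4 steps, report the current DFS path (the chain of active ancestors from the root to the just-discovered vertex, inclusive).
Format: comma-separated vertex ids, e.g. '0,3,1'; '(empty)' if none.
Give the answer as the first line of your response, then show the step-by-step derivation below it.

0,4

step 1: discover 0; path=0; order=0
step 2: discover 2; path=0>2; order=0,2
step 3: discover 1; path=0>2>1; order=0,2,1
step 4: discover 4; path=0>4; order=0,2,1,4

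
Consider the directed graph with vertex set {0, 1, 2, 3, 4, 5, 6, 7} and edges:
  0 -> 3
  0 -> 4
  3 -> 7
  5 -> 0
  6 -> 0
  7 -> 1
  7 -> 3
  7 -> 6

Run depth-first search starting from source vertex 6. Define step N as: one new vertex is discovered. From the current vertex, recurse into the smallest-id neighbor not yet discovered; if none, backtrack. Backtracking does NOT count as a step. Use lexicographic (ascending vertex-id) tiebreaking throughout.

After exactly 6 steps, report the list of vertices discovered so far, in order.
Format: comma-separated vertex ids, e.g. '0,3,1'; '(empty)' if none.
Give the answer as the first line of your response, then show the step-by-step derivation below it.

6,0,3,7,1,4

step 1: discover 6; path=6; order=6
step 2: discover 0; path=6>0; order=6,0
step 3: discover 3; path=6>0>3; order=6,0,3
step 4: discover 7; path=6>0>3>7; order=6,0,3,7
step 5: discover 1; path=6>0>3>7>1; order=6,0,3,7,1
step 6: discover 4; path=6>0>4; order=6,0,3,7,1,4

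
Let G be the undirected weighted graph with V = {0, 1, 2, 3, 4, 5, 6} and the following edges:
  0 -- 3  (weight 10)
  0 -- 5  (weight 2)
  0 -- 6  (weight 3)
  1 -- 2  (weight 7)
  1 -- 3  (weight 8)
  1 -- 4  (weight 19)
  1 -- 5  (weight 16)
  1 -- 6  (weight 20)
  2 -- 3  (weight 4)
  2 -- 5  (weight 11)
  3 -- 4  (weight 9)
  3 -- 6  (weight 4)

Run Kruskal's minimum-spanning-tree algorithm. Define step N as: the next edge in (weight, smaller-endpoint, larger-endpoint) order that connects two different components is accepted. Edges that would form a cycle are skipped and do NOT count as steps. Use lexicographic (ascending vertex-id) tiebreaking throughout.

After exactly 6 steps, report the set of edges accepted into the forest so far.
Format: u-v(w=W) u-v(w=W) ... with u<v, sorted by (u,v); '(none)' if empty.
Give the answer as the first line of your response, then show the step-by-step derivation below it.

0-5(w=2) 0-6(w=3) 1-2(w=7) 2-3(w=4) 3-4(w=9) 3-6(w=4)

step 1: add edge 0-5 (w=2); MST = {0-5(w=2)}
step 2: add edge 0-6 (w=3); MST = {0-5(w=2) 0-6(w=3)}
step 3: add edge 2-3 (w=4); MST = {0-5(w=2) 0-6(w=3) 2-3(w=4)}
step 4: add edge 3-6 (w=4); MST = {0-5(w=2) 0-6(w=3) 2-3(w=4) 3-6(w=4)}
step 5: add edge 1-2 (w=7); MST = {0-5(w=2) 0-6(w=3) 1-2(w=7) 2-3(w=4) 3-6(w=4)}
step 6: add edge 3-4 (w=9); MST = {0-5(w=2) 0-6(w=3) 1-2(w=7) 2-3(w=4) 3-4(w=9) 3-6(w=4)}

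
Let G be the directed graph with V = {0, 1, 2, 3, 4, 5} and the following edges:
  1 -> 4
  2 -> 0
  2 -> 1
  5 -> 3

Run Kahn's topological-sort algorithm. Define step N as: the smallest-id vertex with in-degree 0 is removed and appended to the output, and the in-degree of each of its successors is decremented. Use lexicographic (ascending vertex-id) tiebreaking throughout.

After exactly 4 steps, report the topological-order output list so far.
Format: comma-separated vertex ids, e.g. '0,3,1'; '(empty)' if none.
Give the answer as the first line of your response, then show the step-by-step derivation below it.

2,0,1,4

step 1: output 2; order=[2]; indeg=(0,0,0,1,1,0)
step 2: output 0; order=[2,0]; indeg=(0,0,0,1,1,0)
step 3: output 1; order=[2,0,1]; indeg=(0,0,0,1,0,0)
step 4: output 4; order=[2,0,1,4]; indeg=(0,0,0,1,0,0)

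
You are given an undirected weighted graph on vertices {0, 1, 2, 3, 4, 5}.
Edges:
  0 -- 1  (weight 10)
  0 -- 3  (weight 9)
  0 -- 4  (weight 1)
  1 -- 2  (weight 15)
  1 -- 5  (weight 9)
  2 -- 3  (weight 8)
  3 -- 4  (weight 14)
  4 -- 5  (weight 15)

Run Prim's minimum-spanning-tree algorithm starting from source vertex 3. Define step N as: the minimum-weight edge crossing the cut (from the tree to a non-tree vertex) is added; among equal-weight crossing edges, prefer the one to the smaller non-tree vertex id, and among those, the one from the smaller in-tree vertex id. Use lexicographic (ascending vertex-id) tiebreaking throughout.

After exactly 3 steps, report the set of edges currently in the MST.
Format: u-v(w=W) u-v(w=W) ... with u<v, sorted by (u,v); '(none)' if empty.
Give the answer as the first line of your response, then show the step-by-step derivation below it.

0-3(w=9) 0-4(w=1) 2-3(w=8)

step 1: add edge 2-3 (w=8); MST = {2-3(w=8)}
step 2: add edge 0-3 (w=9); MST = {0-3(w=9) 2-3(w=8)}
step 3: add edge 0-4 (w=1); MST = {0-3(w=9) 0-4(w=1) 2-3(w=8)}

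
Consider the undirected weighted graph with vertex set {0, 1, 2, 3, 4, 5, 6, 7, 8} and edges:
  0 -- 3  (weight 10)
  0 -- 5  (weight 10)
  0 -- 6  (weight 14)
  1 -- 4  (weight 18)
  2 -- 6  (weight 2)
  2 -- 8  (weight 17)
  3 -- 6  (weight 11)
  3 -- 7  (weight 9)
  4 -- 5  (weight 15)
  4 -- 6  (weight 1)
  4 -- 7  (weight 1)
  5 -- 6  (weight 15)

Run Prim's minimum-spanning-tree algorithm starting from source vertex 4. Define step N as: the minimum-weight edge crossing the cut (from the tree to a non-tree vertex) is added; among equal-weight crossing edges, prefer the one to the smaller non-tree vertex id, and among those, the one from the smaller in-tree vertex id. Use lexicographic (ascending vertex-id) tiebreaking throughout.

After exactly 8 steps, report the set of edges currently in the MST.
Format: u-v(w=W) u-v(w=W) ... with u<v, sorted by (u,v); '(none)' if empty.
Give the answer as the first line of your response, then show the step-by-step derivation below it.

0-3(w=10) 0-5(w=10) 1-4(w=18) 2-6(w=2) 2-8(w=17) 3-7(w=9) 4-6(w=1) 4-7(w=1)

step 1: add edge 4-6 (w=1); MST = {4-6(w=1)}
step 2: add edge 4-7 (w=1); MST = {4-6(w=1) 4-7(w=1)}
step 3: add edge 2-6 (w=2); MST = {2-6(w=2) 4-6(w=1) 4-7(w=1)}
step 4: add edge 3-7 (w=9); MST = {2-6(w=2) 3-7(w=9) 4-6(w=1) 4-7(w=1)}
step 5: add edge 0-3 (w=10); MST = {0-3(w=10) 2-6(w=2) 3-7(w=9) 4-6(w=1) 4-7(w=1)}
step 6: add edge 0-5 (w=10); MST = {0-3(w=10) 0-5(w=10) 2-6(w=2) 3-7(w=9) 4-6(w=1) 4-7(w=1)}
step 7: add edge 2-8 (w=17); MST = {0-3(w=10) 0-5(w=10) 2-6(w=2) 2-8(w=17) 3-7(w=9) 4-6(w=1) 4-7(w=1)}
step 8: add edge 1-4 (w=18); MST = {0-3(w=10) 0-5(w=10) 1-4(w=18) 2-6(w=2) 2-8(w=17) 3-7(w=9) 4-6(w=1) 4-7(w=1)}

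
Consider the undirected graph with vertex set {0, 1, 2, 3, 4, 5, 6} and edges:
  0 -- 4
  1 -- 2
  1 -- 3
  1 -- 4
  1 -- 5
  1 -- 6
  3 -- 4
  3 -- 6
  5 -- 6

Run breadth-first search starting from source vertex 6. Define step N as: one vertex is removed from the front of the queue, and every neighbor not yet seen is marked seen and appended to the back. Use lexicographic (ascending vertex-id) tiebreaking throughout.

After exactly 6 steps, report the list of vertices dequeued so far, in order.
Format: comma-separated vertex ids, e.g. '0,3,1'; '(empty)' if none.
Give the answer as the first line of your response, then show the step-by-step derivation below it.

6,1,3,5,2,4

step 1: dequeue 6; queue=[1,3,5]; order=6
step 2: dequeue 1; queue=[3,5,2,4]; order=6,1
step 3: dequeue 3; queue=[5,2,4]; order=6,1,3
step 4: dequeue 5; queue=[2,4]; order=6,1,3,5
step 5: dequeue 2; queue=[4]; order=6,1,3,5,2
step 6: dequeue 4; queue=[0]; order=6,1,3,5,2,4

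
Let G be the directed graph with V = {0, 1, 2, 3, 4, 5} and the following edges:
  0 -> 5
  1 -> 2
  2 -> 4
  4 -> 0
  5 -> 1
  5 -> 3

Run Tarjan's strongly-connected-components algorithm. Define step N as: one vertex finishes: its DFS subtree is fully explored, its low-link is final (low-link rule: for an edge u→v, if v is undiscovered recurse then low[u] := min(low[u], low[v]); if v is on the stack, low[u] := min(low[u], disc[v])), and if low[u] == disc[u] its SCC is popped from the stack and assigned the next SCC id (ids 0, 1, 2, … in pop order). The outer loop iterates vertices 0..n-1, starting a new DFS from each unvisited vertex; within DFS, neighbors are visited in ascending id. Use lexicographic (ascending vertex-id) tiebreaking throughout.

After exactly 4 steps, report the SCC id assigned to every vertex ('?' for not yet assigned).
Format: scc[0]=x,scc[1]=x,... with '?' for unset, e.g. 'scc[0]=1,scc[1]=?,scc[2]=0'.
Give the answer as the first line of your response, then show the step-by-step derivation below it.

scc[0]=?,scc[1]=?,scc[2]=?,scc[3]=0,scc[4]=?,scc[5]=?

step 1: low=(low[0]=0,low[1]=2,low[2]=3,low[3]=?,low[4]=0,low[5]=1); scc=(scc[0]=?,scc[1]=?,scc[2]=?,scc[3]=?,scc[4]=?,scc[5]=?)
step 2: low=(low[0]=0,low[1]=2,low[2]=0,low[3]=?,low[4]=0,low[5]=1); scc=(scc[0]=?,scc[1]=?,scc[2]=?,scc[3]=?,scc[4]=?,scc[5]=?)
step 3: low=(low[0]=0,low[1]=0,low[2]=0,low[3]=?,low[4]=0,low[5]=1); scc=(scc[0]=?,scc[1]=?,scc[2]=?,scc[3]=?,scc[4]=?,scc[5]=?)
step 4: low=(low[0]=0,low[1]=0,low[2]=0,low[3]=5,low[4]=0,low[5]=0); scc=(scc[0]=?,scc[1]=?,scc[2]=?,scc[3]=0,scc[4]=?,scc[5]=?)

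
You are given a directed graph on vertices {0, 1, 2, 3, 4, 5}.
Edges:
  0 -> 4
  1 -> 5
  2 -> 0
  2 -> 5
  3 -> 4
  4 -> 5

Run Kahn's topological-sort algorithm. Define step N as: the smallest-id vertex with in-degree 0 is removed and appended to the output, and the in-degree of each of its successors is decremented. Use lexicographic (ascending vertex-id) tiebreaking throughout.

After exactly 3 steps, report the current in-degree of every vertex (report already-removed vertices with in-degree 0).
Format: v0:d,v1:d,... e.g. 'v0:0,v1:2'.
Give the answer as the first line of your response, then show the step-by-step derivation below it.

v0:0,v1:0,v2:0,v3:0,v4:1,v5:1

step 1: output 1; order=[1]; indeg=(1,0,0,0,2,2)
step 2: output 2; order=[1,2]; indeg=(0,0,0,0,2,1)
step 3: output 0; order=[1,2,0]; indeg=(0,0,0,0,1,1)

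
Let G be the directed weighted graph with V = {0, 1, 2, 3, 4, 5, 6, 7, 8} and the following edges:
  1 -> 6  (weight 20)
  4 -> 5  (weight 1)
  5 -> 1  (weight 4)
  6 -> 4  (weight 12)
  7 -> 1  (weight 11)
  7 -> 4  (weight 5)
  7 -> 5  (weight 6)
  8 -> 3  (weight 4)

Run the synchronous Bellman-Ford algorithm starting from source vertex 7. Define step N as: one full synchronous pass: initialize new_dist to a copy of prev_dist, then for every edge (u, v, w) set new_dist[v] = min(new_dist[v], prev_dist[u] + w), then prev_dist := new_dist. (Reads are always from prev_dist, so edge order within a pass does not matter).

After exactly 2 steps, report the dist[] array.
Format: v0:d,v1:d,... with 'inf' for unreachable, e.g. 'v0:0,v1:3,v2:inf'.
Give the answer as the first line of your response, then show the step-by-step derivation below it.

v0:inf,v1:10,v2:inf,v3:inf,v4:5,v5:6,v6:31,v7:0,v8:inf

step 1: dist = v0:inf,v1:11,v2:inf,v3:inf,v4:5,v5:6,v6:inf,v7:0,v8:inf
step 2: dist = v0:inf,v1:10,v2:inf,v3:inf,v4:5,v5:6,v6:31,v7:0,v8:inf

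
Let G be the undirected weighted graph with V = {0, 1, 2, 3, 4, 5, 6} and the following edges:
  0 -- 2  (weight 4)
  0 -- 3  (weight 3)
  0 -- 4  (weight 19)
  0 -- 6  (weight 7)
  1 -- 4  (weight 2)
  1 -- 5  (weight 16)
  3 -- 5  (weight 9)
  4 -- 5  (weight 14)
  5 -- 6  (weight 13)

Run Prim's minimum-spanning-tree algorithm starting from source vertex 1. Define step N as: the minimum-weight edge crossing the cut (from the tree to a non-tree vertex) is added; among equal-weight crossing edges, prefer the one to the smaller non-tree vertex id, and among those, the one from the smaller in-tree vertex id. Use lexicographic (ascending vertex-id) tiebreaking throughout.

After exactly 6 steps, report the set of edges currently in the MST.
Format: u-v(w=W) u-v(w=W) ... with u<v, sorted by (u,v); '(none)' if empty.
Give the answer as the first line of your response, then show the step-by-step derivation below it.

0-2(w=4) 0-3(w=3) 0-6(w=7) 1-4(w=2) 3-5(w=9) 4-5(w=14)

step 1: add edge 1-4 (w=2); MST = {1-4(w=2)}
step 2: add edge 4-5 (w=14); MST = {1-4(w=2) 4-5(w=14)}
step 3: add edge 3-5 (w=9); MST = {1-4(w=2) 3-5(w=9) 4-5(w=14)}
step 4: add edge 0-3 (w=3); MST = {0-3(w=3) 1-4(w=2) 3-5(w=9) 4-5(w=14)}
step 5: add edge 0-2 (w=4); MST = {0-2(w=4) 0-3(w=3) 1-4(w=2) 3-5(w=9) 4-5(w=14)}
step 6: add edge 0-6 (w=7); MST = {0-2(w=4) 0-3(w=3) 0-6(w=7) 1-4(w=2) 3-5(w=9) 4-5(w=14)}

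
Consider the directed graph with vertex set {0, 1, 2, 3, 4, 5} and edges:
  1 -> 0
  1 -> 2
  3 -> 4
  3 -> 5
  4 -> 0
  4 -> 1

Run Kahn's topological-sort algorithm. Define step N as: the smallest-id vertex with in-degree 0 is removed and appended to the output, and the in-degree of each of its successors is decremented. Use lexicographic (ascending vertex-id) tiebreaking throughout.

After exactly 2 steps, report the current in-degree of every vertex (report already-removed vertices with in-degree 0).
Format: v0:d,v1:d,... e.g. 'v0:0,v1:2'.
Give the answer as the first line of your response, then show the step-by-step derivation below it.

v0:1,v1:0,v2:1,v3:0,v4:0,v5:0

step 1: output 3; order=[3]; indeg=(2,1,1,0,0,0)
step 2: output 4; order=[3,4]; indeg=(1,0,1,0,0,0)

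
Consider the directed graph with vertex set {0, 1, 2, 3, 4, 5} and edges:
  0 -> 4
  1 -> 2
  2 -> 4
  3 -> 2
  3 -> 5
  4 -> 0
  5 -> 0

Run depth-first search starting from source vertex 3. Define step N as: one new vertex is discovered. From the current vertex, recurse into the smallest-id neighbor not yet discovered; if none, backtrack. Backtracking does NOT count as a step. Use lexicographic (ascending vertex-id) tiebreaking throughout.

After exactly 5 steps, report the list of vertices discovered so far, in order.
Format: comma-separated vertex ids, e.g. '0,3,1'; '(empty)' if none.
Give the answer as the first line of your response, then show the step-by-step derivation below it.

3,2,4,0,5

step 1: discover 3; path=3; order=3
step 2: discover 2; path=3>2; order=3,2
step 3: discover 4; path=3>2>4; order=3,2,4
step 4: discover 0; path=3>2>4>0; order=3,2,4,0
step 5: discover 5; path=3>5; order=3,2,4,0,5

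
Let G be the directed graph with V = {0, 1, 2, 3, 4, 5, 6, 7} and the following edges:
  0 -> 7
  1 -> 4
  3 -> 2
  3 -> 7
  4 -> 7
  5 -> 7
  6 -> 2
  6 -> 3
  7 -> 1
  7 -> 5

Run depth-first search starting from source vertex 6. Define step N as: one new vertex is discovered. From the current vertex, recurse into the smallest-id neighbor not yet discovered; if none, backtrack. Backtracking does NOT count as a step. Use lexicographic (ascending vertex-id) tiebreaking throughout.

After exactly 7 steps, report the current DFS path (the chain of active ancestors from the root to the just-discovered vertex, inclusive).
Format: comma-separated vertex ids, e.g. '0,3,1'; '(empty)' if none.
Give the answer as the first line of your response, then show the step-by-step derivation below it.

6,3,7,5

step 1: discover 6; path=6; order=6
step 2: discover 2; path=6>2; order=6,2
step 3: discover 3; path=6>3; order=6,2,3
step 4: discover 7; path=6>3>7; order=6,2,3,7
step 5: discover 1; path=6>3>7>1; order=6,2,3,7,1
step 6: discover 4; path=6>3>7>1>4; order=6,2,3,7,1,4
step 7: discover 5; path=6>3>7>5; order=6,2,3,7,1,4,5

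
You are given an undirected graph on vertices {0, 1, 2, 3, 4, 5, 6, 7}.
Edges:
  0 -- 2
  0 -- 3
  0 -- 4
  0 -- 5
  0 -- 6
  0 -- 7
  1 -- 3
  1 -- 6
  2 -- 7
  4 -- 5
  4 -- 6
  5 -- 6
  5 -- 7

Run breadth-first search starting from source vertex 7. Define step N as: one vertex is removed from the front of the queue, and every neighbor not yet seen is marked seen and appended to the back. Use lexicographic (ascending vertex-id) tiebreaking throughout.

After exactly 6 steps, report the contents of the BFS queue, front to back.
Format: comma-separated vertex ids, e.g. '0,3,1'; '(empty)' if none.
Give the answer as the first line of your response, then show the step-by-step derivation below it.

6,1

step 1: dequeue 7; queue=[0,2,5]; order=7
step 2: dequeue 0; queue=[2,5,3,4,6]; order=7,0
step 3: dequeue 2; queue=[5,3,4,6]; order=7,0,2
step 4: dequeue 5; queue=[3,4,6]; order=7,0,2,5
step 5: dequeue 3; queue=[4,6,1]; order=7,0,2,5,3
step 6: dequeue 4; queue=[6,1]; order=7,0,2,5,3,4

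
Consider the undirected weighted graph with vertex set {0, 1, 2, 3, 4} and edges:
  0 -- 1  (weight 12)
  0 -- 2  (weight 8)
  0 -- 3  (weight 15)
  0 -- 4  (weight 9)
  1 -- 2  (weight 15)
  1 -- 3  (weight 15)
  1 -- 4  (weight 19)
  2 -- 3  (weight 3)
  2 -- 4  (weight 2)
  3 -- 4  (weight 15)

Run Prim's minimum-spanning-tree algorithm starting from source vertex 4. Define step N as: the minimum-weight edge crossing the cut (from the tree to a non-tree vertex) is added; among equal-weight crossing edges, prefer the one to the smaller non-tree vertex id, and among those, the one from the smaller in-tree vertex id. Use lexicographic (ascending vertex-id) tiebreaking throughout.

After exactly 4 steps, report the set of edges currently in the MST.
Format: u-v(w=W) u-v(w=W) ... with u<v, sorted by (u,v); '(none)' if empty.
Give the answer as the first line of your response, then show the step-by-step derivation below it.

0-1(w=12) 0-2(w=8) 2-3(w=3) 2-4(w=2)

step 1: add edge 2-4 (w=2); MST = {2-4(w=2)}
step 2: add edge 2-3 (w=3); MST = {2-3(w=3) 2-4(w=2)}
step 3: add edge 0-2 (w=8); MST = {0-2(w=8) 2-3(w=3) 2-4(w=2)}
step 4: add edge 0-1 (w=12); MST = {0-1(w=12) 0-2(w=8) 2-3(w=3) 2-4(w=2)}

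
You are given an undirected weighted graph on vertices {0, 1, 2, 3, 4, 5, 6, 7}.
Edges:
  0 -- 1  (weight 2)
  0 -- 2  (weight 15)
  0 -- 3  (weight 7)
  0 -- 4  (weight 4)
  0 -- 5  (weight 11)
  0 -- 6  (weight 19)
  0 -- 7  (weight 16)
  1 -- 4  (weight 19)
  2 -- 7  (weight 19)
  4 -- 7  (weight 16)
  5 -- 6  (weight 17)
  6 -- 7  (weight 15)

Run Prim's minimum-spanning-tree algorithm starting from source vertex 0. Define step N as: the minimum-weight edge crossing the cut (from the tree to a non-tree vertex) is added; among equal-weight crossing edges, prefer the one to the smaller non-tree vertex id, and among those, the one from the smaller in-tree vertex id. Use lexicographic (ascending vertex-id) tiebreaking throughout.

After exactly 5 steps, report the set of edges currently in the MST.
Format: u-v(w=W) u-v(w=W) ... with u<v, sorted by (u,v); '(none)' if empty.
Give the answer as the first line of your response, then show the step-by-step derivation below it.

0-1(w=2) 0-2(w=15) 0-3(w=7) 0-4(w=4) 0-5(w=11)

step 1: add edge 0-1 (w=2); MST = {0-1(w=2)}
step 2: add edge 0-4 (w=4); MST = {0-1(w=2) 0-4(w=4)}
step 3: add edge 0-3 (w=7); MST = {0-1(w=2) 0-3(w=7) 0-4(w=4)}
step 4: add edge 0-5 (w=11); MST = {0-1(w=2) 0-3(w=7) 0-4(w=4) 0-5(w=11)}
step 5: add edge 0-2 (w=15); MST = {0-1(w=2) 0-2(w=15) 0-3(w=7) 0-4(w=4) 0-5(w=11)}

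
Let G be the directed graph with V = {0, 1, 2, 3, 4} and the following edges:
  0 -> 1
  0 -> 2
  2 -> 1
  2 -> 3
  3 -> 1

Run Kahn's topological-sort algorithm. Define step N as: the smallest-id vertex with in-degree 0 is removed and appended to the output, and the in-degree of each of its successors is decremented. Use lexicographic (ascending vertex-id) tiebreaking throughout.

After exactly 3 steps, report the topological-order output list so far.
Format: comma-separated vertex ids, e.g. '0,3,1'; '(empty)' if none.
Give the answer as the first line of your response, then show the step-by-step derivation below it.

0,2,3

step 1: output 0; order=[0]; indeg=(0,2,0,1,0)
step 2: output 2; order=[0,2]; indeg=(0,1,0,0,0)
step 3: output 3; order=[0,2,3]; indeg=(0,0,0,0,0)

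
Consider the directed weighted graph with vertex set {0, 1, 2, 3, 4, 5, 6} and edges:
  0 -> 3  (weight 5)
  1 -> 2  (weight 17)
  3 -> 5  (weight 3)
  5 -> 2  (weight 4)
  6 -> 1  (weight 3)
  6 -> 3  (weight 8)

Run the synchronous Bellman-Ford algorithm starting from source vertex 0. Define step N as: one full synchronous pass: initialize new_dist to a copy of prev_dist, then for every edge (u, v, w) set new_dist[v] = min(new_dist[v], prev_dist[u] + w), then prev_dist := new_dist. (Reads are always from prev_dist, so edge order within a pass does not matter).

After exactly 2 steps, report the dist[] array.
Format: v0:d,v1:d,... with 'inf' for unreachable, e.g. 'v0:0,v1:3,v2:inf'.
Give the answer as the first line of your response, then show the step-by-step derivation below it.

v0:0,v1:inf,v2:inf,v3:5,v4:inf,v5:8,v6:inf

step 1: dist = v0:0,v1:inf,v2:inf,v3:5,v4:inf,v5:inf,v6:inf
step 2: dist = v0:0,v1:inf,v2:inf,v3:5,v4:inf,v5:8,v6:inf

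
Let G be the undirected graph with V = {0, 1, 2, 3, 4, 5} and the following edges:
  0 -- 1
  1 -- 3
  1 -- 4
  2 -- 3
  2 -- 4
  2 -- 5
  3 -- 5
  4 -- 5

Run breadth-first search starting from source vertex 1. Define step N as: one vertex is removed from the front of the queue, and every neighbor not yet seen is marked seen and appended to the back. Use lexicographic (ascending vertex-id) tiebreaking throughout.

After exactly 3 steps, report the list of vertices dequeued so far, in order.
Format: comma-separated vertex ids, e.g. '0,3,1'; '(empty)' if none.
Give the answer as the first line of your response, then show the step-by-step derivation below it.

1,0,3

step 1: dequeue 1; queue=[0,3,4]; order=1
step 2: dequeue 0; queue=[3,4]; order=1,0
step 3: dequeue 3; queue=[4,2,5]; order=1,0,3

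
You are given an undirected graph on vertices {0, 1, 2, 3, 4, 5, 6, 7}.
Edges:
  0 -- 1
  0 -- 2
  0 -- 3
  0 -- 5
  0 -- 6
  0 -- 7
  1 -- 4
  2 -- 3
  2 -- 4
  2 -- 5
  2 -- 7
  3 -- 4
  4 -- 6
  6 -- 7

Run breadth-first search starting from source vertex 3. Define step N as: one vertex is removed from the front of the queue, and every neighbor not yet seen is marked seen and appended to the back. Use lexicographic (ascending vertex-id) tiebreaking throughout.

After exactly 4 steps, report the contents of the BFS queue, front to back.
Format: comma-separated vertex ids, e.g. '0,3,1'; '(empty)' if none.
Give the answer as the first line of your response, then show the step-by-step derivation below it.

1,5,6,7

step 1: dequeue 3; queue=[0,2,4]; order=3
step 2: dequeue 0; queue=[2,4,1,5,6,7]; order=3,0
step 3: dequeue 2; queue=[4,1,5,6,7]; order=3,0,2
step 4: dequeue 4; queue=[1,5,6,7]; order=3,0,2,4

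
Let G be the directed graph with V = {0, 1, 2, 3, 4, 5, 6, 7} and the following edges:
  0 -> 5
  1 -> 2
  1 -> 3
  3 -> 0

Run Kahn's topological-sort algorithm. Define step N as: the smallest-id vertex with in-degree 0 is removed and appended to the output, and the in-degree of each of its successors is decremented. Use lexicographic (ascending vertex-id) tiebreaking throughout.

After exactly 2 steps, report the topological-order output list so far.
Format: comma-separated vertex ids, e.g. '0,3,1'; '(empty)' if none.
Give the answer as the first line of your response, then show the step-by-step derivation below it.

1,2

step 1: output 1; order=[1]; indeg=(1,0,0,0,0,1,0,0)
step 2: output 2; order=[1,2]; indeg=(1,0,0,0,0,1,0,0)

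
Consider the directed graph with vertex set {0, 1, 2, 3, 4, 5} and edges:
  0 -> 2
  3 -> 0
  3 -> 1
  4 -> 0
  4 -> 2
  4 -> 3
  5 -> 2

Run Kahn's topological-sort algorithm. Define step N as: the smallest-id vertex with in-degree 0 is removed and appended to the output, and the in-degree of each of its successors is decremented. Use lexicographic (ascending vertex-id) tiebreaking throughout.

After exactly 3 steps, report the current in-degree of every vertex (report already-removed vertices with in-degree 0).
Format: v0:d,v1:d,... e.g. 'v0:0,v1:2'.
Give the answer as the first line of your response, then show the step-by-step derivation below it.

v0:0,v1:0,v2:1,v3:0,v4:0,v5:0

step 1: output 4; order=[4]; indeg=(1,1,2,0,0,0)
step 2: output 3; order=[4,3]; indeg=(0,0,2,0,0,0)
step 3: output 0; order=[4,3,0]; indeg=(0,0,1,0,0,0)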